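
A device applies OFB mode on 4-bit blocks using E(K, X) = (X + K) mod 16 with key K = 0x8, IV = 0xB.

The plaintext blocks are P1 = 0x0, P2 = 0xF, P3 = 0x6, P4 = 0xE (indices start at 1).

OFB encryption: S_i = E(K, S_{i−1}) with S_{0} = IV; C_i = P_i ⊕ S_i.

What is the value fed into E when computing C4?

C1: S = E(K, 0xB) = 0x3; 0x0 ⊕ 0x3 = 0x3.
C2: S = E(K, 0x3) = 0xB; 0xF ⊕ 0xB = 0x4.
C3: S = E(K, 0xB) = 0x3; 0x6 ⊕ 0x3 = 0x5.
C4: S = E(K, 0x3) = 0xB; 0xE ⊕ 0xB = 0x5.
So the input to E for block 4 is 0x3.

0x3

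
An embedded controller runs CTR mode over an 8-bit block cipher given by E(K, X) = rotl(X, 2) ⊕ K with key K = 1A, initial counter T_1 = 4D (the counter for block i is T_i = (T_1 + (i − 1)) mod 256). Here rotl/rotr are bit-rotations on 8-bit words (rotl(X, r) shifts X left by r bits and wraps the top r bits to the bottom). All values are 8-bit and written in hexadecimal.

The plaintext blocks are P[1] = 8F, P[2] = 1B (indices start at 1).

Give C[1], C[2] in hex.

C[1] = A0, C[2] = 38

CTR encryption: S_i = E(K, T_i) where T_i is the counter for block i; C_i = P_i ⊕ S_i.
C[1]: T = 4D, S = E(K, T) = 2F; 8F ⊕ 2F = A0.
C[2]: T = 4E, S = E(K, T) = 23; 1B ⊕ 23 = 38.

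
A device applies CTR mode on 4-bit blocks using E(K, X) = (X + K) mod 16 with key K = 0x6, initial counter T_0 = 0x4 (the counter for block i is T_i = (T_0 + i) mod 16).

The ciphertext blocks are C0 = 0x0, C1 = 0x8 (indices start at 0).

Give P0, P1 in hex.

P0 = 0xA, P1 = 0x3

CTR decryption: S_i = E(K, T_i) where T_i is the counter for block i; P_i = C_i ⊕ S_i.
P0: T = 0x4, S = E(K, T) = 0xA; 0x0 ⊕ 0xA = 0xA.
P1: T = 0x5, S = E(K, T) = 0xB; 0x8 ⊕ 0xB = 0x3.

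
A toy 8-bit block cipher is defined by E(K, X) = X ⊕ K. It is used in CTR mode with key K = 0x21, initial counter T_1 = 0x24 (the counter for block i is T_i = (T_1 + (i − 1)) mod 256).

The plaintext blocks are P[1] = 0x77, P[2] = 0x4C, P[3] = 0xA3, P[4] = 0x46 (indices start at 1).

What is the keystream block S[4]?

0x06

CTR encryption: S_i = E(K, T_i) where T_i is the counter for block i; C_i = P_i ⊕ S_i.
C[1]: T = 0x24, S = E(K, T) = 0x05; 0x77 ⊕ 0x05 = 0x72.
C[2]: T = 0x25, S = E(K, T) = 0x04; 0x4C ⊕ 0x04 = 0x48.
C[3]: T = 0x26, S = E(K, T) = 0x07; 0xA3 ⊕ 0x07 = 0xA4.
C[4]: T = 0x27, S = E(K, T) = 0x06; 0x46 ⊕ 0x06 = 0x40.
So S[4] = 0x06.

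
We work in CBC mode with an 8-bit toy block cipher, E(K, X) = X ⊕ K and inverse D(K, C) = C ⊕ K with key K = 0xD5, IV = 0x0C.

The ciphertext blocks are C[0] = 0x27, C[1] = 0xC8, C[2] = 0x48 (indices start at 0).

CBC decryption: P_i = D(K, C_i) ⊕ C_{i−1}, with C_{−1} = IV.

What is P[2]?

P[2] = 0x55

P[2]: D(K, 0x48) = 0x9D; 0x9D ⊕ 0xC8 = 0x55.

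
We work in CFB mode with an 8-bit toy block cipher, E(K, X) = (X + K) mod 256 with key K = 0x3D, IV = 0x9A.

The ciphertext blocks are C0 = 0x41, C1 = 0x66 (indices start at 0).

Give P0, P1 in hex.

P0 = 0x96, P1 = 0x18

CFB decryption: P_i = C_i ⊕ E(K, C_{i−1}), with C_{−1} = IV.
P0: E(K, 0x9A) = 0xD7; 0x41 ⊕ 0xD7 = 0x96.
P1: E(K, 0x41) = 0x7E; 0x66 ⊕ 0x7E = 0x18.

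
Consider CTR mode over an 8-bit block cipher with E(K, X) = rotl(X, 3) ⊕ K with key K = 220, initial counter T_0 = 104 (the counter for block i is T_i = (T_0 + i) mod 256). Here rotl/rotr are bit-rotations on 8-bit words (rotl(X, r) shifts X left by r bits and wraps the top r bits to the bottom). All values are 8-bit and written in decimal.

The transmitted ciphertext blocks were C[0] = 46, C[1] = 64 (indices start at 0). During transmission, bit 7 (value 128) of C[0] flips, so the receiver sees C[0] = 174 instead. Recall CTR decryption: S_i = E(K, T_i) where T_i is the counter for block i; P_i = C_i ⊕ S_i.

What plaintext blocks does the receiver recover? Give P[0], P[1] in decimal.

P[0] = 49, P[1] = 215

Only C[0] changed, to 174. In CTR, a change in C_i flips the same bit in P_i only; the keystream is unaffected. Decrypting the received ciphertext:
P[0]: T = 104, S = E(K, T) = 159; 174 ⊕ 159 = 49.
P[1]: T = 105, S = E(K, T) = 151; 64 ⊕ 151 = 215.
Blocks that differ from the original plaintext: P[0].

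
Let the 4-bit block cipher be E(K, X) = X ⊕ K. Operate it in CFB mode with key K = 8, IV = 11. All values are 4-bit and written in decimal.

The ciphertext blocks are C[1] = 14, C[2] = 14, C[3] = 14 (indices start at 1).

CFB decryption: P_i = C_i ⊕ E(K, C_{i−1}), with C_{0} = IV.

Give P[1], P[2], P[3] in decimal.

P[1]: E(K, 11) = 3; 14 ⊕ 3 = 13.
P[2]: E(K, 14) = 6; 14 ⊕ 6 = 8.
P[3]: E(K, 14) = 6; 14 ⊕ 6 = 8.

P[1] = 13, P[2] = 8, P[3] = 8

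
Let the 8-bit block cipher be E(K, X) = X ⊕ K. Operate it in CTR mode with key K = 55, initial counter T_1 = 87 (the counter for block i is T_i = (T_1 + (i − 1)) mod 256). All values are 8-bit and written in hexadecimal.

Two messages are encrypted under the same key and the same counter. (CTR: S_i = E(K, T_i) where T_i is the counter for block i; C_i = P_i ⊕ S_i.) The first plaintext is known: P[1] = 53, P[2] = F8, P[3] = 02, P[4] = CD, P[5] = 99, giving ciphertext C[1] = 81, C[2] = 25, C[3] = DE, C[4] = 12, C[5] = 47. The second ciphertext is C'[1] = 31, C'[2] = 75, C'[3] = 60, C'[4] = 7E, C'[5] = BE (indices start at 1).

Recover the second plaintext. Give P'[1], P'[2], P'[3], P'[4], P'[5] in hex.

P'[1] = E3, P'[2] = A8, P'[3] = BC, P'[4] = A1, P'[5] = 60

In CTR with a reused counter, both messages share the same keystream S_i, so C_i ⊕ C'_i = P_i ⊕ P'_i and thus P'_i = P_i ⊕ C_i ⊕ C'_i.
P'[1]: 53 ⊕ 81 ⊕ 31 = E3.
P'[2]: F8 ⊕ 25 ⊕ 75 = A8.
P'[3]: 02 ⊕ DE ⊕ 60 = BC.
P'[4]: CD ⊕ 12 ⊕ 7E = A1.
P'[5]: 99 ⊕ 47 ⊕ BE = 60.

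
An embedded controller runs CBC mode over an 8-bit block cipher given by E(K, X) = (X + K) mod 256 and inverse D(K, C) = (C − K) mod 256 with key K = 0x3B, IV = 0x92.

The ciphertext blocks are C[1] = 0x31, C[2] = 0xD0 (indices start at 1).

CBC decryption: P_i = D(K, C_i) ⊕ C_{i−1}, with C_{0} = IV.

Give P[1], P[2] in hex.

P[1]: D(K, 0x31) = 0xF6; 0xF6 ⊕ 0x92 = 0x64.
P[2]: D(K, 0xD0) = 0x95; 0x95 ⊕ 0x31 = 0xA4.

P[1] = 0x64, P[2] = 0xA4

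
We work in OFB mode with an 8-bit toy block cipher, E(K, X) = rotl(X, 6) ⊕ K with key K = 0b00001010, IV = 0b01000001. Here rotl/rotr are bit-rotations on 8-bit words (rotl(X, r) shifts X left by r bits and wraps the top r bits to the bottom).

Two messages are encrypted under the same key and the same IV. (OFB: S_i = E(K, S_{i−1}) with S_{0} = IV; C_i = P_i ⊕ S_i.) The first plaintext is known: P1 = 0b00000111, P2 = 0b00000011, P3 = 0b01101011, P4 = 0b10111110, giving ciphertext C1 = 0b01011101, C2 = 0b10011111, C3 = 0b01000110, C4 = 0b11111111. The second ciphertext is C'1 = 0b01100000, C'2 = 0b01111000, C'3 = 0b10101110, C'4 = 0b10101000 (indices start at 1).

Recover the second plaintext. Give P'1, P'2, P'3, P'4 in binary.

In OFB with a reused IV, both messages share the same keystream S_i, so C_i ⊕ C'_i = P_i ⊕ P'_i and thus P'_i = P_i ⊕ C_i ⊕ C'_i.
P'1: 0b00000111 ⊕ 0b01011101 ⊕ 0b01100000 = 0b00111010.
P'2: 0b00000011 ⊕ 0b10011111 ⊕ 0b01111000 = 0b11100100.
P'3: 0b01101011 ⊕ 0b01000110 ⊕ 0b10101110 = 0b10000011.
P'4: 0b10111110 ⊕ 0b11111111 ⊕ 0b10101000 = 0b11101001.

P'1 = 0b00111010, P'2 = 0b11100100, P'3 = 0b10000011, P'4 = 0b11101001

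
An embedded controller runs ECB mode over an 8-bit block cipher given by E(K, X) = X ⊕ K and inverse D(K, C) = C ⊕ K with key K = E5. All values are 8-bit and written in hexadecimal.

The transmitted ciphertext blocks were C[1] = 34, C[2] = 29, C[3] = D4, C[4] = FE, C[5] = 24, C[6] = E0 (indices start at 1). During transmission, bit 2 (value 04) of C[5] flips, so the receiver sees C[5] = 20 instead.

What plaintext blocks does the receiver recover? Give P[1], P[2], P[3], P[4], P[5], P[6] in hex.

ECB decryption: P_i = D(K, C_i).
Only C[5] changed, to 20. In ECB, a change in C_i affects only P_i. Decrypting the received ciphertext:
P[1]: D(K, 34) = D1.
P[2]: D(K, 29) = CC.
P[3]: D(K, D4) = 31.
P[4]: D(K, FE) = 1B.
P[5]: D(K, 20) = C5.
P[6]: D(K, E0) = 05.
Blocks that differ from the original plaintext: P[5].

P[1] = D1, P[2] = CC, P[3] = 31, P[4] = 1B, P[5] = C5, P[6] = 05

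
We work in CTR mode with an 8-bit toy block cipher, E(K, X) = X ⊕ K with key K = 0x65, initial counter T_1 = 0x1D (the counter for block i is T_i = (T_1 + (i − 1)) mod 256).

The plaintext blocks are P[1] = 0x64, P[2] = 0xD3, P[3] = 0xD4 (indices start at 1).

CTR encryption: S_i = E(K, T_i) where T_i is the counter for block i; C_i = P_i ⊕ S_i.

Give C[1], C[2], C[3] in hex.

C[1] = 0x1C, C[2] = 0xA8, C[3] = 0xAE

C[1]: T = 0x1D, S = E(K, T) = 0x78; 0x64 ⊕ 0x78 = 0x1C.
C[2]: T = 0x1E, S = E(K, T) = 0x7B; 0xD3 ⊕ 0x7B = 0xA8.
C[3]: T = 0x1F, S = E(K, T) = 0x7A; 0xD4 ⊕ 0x7A = 0xAE.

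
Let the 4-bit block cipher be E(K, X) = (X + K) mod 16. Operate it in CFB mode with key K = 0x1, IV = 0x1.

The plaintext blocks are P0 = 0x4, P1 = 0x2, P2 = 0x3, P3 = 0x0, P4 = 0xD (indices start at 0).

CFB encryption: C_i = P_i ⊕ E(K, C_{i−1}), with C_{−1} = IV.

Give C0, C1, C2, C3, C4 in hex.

C0 = 0x6, C1 = 0x5, C2 = 0x5, C3 = 0x6, C4 = 0xA

C0: E(K, 0x1) = 0x2; 0x4 ⊕ 0x2 = 0x6.
C1: E(K, 0x6) = 0x7; 0x2 ⊕ 0x7 = 0x5.
C2: E(K, 0x5) = 0x6; 0x3 ⊕ 0x6 = 0x5.
C3: E(K, 0x5) = 0x6; 0x0 ⊕ 0x6 = 0x6.
C4: E(K, 0x6) = 0x7; 0xD ⊕ 0x7 = 0xA.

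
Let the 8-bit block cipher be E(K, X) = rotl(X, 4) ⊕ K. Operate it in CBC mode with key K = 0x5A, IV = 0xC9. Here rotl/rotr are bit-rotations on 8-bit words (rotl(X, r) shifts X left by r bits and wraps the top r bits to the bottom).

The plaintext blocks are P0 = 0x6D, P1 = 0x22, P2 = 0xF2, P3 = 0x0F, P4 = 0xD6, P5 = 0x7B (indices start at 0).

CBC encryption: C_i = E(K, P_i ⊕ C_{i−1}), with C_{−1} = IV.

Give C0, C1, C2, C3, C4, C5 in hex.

C0 = 0x10, C1 = 0x79, C2 = 0xE2, C3 = 0x84, C4 = 0x7F, C5 = 0x1A

C0: P0 ⊕ 0xC9 = 0xA4; E(K, 0xA4) = 0x10.
C1: P1 ⊕ 0x10 = 0x32; E(K, 0x32) = 0x79.
C2: P2 ⊕ 0x79 = 0x8B; E(K, 0x8B) = 0xE2.
C3: P3 ⊕ 0xE2 = 0xED; E(K, 0xED) = 0x84.
C4: P4 ⊕ 0x84 = 0x52; E(K, 0x52) = 0x7F.
C5: P5 ⊕ 0x7F = 0x04; E(K, 0x04) = 0x1A.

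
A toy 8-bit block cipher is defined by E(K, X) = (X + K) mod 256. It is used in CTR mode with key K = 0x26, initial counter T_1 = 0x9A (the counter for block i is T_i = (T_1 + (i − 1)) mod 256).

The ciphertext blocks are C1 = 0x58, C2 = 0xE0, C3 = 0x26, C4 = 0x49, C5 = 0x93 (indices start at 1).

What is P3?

CTR decryption: S_i = E(K, T_i) where T_i is the counter for block i; P_i = C_i ⊕ S_i.
P3: T = 0x9C, S = E(K, T) = 0xC2; 0x26 ⊕ 0xC2 = 0xE4.

P3 = 0xE4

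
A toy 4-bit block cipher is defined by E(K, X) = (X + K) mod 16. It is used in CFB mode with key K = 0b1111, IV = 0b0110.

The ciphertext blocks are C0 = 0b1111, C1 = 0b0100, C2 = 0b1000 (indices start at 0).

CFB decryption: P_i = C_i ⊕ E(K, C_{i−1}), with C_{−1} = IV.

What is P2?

P2: E(K, 0b0100) = 0b0011; 0b1000 ⊕ 0b0011 = 0b1011.

P2 = 0b1011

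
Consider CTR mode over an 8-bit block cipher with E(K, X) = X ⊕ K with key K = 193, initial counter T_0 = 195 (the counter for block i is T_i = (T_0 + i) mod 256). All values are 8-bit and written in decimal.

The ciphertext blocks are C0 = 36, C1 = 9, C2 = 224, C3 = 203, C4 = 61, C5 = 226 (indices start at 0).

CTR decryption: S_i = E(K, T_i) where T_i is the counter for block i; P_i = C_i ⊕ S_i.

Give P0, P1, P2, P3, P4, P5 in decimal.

P0 = 38, P1 = 12, P2 = 228, P3 = 204, P4 = 59, P5 = 235

P0: T = 195, S = E(K, T) = 2; 36 ⊕ 2 = 38.
P1: T = 196, S = E(K, T) = 5; 9 ⊕ 5 = 12.
P2: T = 197, S = E(K, T) = 4; 224 ⊕ 4 = 228.
P3: T = 198, S = E(K, T) = 7; 203 ⊕ 7 = 204.
P4: T = 199, S = E(K, T) = 6; 61 ⊕ 6 = 59.
P5: T = 200, S = E(K, T) = 9; 226 ⊕ 9 = 235.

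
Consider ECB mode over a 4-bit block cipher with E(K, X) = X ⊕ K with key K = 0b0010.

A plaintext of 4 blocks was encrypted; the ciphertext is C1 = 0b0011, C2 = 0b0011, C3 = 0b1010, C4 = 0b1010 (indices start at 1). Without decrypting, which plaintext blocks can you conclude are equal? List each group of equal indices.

P1 = P2; P3 = P4

ECB encrypts each block independently with the same key, so equal ciphertext blocks imply equal plaintext blocks.
C1 = C2 = 0b0011, so P1 = P2.
C3 = C4 = 0b1010, so P3 = P4.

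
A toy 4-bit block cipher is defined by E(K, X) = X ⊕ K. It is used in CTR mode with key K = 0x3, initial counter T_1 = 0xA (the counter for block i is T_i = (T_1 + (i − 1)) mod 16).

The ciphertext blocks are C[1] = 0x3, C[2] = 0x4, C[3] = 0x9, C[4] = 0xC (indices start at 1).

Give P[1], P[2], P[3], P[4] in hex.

P[1] = 0xA, P[2] = 0xC, P[3] = 0x6, P[4] = 0x2

CTR decryption: S_i = E(K, T_i) where T_i is the counter for block i; P_i = C_i ⊕ S_i.
P[1]: T = 0xA, S = E(K, T) = 0x9; 0x3 ⊕ 0x9 = 0xA.
P[2]: T = 0xB, S = E(K, T) = 0x8; 0x4 ⊕ 0x8 = 0xC.
P[3]: T = 0xC, S = E(K, T) = 0xF; 0x9 ⊕ 0xF = 0x6.
P[4]: T = 0xD, S = E(K, T) = 0xE; 0xC ⊕ 0xE = 0x2.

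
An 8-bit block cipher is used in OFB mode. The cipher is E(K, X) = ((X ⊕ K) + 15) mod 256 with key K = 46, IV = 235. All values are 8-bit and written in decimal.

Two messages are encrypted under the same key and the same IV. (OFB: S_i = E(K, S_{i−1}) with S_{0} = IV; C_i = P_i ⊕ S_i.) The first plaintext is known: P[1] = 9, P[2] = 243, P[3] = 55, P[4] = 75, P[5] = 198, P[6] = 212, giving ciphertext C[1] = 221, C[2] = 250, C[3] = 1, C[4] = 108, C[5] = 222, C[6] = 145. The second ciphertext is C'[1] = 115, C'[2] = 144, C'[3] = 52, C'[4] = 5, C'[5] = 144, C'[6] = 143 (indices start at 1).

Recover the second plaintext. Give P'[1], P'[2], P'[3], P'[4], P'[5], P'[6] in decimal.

P'[1] = 167, P'[2] = 153, P'[3] = 2, P'[4] = 34, P'[5] = 136, P'[6] = 202

In OFB with a reused IV, both messages share the same keystream S_i, so C_i ⊕ C'_i = P_i ⊕ P'_i and thus P'_i = P_i ⊕ C_i ⊕ C'_i.
P'[1]: 9 ⊕ 221 ⊕ 115 = 167.
P'[2]: 243 ⊕ 250 ⊕ 144 = 153.
P'[3]: 55 ⊕ 1 ⊕ 52 = 2.
P'[4]: 75 ⊕ 108 ⊕ 5 = 34.
P'[5]: 198 ⊕ 222 ⊕ 144 = 136.
P'[6]: 212 ⊕ 145 ⊕ 143 = 202.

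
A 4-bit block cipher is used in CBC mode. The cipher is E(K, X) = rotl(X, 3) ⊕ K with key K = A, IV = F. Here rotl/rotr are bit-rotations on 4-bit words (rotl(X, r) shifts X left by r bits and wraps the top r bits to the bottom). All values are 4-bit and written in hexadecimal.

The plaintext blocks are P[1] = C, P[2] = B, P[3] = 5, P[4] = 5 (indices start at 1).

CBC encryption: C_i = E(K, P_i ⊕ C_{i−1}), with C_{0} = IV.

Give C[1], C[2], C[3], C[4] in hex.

C[1] = 3, C[2] = E, C[3] = 7, C[4] = B

C[1]: P[1] ⊕ F = 3; E(K, 3) = 3.
C[2]: P[2] ⊕ 3 = 8; E(K, 8) = E.
C[3]: P[3] ⊕ E = B; E(K, B) = 7.
C[4]: P[4] ⊕ 7 = 2; E(K, 2) = B.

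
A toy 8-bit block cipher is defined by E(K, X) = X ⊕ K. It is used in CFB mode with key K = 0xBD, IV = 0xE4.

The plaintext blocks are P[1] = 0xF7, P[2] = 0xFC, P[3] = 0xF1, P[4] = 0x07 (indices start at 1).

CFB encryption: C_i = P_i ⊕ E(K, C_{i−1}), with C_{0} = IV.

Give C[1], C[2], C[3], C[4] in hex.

C[1] = 0xAE, C[2] = 0xEF, C[3] = 0xA3, C[4] = 0x19

C[1]: E(K, 0xE4) = 0x59; 0xF7 ⊕ 0x59 = 0xAE.
C[2]: E(K, 0xAE) = 0x13; 0xFC ⊕ 0x13 = 0xEF.
C[3]: E(K, 0xEF) = 0x52; 0xF1 ⊕ 0x52 = 0xA3.
C[4]: E(K, 0xA3) = 0x1E; 0x07 ⊕ 0x1E = 0x19.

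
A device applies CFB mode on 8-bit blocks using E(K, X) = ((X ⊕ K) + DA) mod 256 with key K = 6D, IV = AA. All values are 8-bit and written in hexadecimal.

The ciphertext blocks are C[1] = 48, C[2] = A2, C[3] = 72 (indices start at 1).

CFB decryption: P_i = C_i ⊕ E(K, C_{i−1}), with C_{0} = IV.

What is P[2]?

P[2] = 5D

P[2]: E(K, 48) = FF; A2 ⊕ FF = 5D.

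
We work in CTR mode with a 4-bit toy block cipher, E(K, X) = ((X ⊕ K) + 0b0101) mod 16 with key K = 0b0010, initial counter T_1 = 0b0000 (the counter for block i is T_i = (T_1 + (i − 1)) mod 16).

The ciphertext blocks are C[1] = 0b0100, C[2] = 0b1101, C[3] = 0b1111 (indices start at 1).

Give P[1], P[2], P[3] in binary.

CTR decryption: S_i = E(K, T_i) where T_i is the counter for block i; P_i = C_i ⊕ S_i.
P[1]: T = 0b0000, S = E(K, T) = 0b0111; 0b0100 ⊕ 0b0111 = 0b0011.
P[2]: T = 0b0001, S = E(K, T) = 0b1000; 0b1101 ⊕ 0b1000 = 0b0101.
P[3]: T = 0b0010, S = E(K, T) = 0b0101; 0b1111 ⊕ 0b0101 = 0b1010.

P[1] = 0b0011, P[2] = 0b0101, P[3] = 0b1010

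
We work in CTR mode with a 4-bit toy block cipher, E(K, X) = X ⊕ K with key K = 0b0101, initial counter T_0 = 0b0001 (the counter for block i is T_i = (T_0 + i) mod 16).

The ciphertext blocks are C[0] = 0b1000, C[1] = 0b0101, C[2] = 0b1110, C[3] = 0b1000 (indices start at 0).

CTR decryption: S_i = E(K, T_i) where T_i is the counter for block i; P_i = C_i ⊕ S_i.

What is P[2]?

P[2]: T = 0b0011, S = E(K, T) = 0b0110; 0b1110 ⊕ 0b0110 = 0b1000.

P[2] = 0b1000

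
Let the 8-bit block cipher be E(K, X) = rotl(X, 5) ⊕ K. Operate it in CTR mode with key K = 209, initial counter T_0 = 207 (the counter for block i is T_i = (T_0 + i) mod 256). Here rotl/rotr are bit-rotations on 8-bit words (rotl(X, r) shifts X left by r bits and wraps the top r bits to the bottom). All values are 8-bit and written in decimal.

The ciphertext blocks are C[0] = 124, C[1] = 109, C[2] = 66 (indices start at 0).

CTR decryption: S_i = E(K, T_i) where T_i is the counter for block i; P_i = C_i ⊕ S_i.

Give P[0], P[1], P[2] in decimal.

P[0] = 84, P[1] = 166, P[2] = 169

P[0]: T = 207, S = E(K, T) = 40; 124 ⊕ 40 = 84.
P[1]: T = 208, S = E(K, T) = 203; 109 ⊕ 203 = 166.
P[2]: T = 209, S = E(K, T) = 235; 66 ⊕ 235 = 169.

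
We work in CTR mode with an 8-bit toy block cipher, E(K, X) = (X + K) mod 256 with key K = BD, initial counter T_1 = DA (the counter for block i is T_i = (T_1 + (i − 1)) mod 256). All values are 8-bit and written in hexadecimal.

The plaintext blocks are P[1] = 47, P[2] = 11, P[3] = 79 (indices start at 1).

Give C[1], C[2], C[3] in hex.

CTR encryption: S_i = E(K, T_i) where T_i is the counter for block i; C_i = P_i ⊕ S_i.
C[1]: T = DA, S = E(K, T) = 97; 47 ⊕ 97 = D0.
C[2]: T = DB, S = E(K, T) = 98; 11 ⊕ 98 = 89.
C[3]: T = DC, S = E(K, T) = 99; 79 ⊕ 99 = E0.

C[1] = D0, C[2] = 89, C[3] = E0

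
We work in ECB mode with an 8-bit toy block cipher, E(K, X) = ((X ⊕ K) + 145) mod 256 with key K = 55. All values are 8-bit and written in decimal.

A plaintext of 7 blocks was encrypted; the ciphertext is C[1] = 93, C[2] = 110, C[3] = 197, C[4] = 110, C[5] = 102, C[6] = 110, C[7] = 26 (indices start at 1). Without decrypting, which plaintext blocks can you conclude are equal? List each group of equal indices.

P[2] = P[4] = P[6]

ECB encrypts each block independently with the same key, so equal ciphertext blocks imply equal plaintext blocks.
C[2] = C[4] = C[6] = 110, so P[2] = P[4] = P[6].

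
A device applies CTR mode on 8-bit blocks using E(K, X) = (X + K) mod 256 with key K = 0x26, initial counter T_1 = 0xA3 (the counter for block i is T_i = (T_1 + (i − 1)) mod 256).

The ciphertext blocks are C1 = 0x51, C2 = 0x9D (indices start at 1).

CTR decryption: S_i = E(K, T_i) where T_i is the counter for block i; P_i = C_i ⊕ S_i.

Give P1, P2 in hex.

P1: T = 0xA3, S = E(K, T) = 0xC9; 0x51 ⊕ 0xC9 = 0x98.
P2: T = 0xA4, S = E(K, T) = 0xCA; 0x9D ⊕ 0xCA = 0x57.

P1 = 0x98, P2 = 0x57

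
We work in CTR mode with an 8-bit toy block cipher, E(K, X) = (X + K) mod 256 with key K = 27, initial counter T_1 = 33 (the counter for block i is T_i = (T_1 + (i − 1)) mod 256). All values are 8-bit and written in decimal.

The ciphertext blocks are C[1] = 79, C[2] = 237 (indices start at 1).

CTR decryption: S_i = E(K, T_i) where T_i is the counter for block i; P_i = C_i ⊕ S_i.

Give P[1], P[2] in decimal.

P[1]: T = 33, S = E(K, T) = 60; 79 ⊕ 60 = 115.
P[2]: T = 34, S = E(K, T) = 61; 237 ⊕ 61 = 208.

P[1] = 115, P[2] = 208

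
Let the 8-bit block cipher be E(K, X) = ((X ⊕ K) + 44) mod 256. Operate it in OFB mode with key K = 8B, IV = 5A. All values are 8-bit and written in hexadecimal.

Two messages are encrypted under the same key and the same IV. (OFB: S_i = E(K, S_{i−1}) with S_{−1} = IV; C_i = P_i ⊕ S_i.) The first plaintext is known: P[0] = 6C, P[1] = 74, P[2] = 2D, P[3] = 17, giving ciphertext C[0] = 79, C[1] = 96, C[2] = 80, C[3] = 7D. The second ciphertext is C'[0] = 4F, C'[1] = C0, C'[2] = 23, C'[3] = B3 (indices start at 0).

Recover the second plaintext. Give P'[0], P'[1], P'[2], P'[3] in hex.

In OFB with a reused IV, both messages share the same keystream S_i, so C_i ⊕ C'_i = P_i ⊕ P'_i and thus P'_i = P_i ⊕ C_i ⊕ C'_i.
P'[0]: 6C ⊕ 79 ⊕ 4F = 5A.
P'[1]: 74 ⊕ 96 ⊕ C0 = 22.
P'[2]: 2D ⊕ 80 ⊕ 23 = 8E.
P'[3]: 17 ⊕ 7D ⊕ B3 = D9.

P'[0] = 5A, P'[1] = 22, P'[2] = 8E, P'[3] = D9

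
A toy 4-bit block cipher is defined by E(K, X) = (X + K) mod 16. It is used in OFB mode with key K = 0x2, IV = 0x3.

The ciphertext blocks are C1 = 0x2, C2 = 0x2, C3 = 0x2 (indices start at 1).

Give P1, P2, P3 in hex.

OFB decryption: S_i = E(K, S_{i−1}) with S_{0} = IV; P_i = C_i ⊕ S_i.
P1: S = E(K, 0x3) = 0x5; 0x2 ⊕ 0x5 = 0x7.
P2: S = E(K, 0x5) = 0x7; 0x2 ⊕ 0x7 = 0x5.
P3: S = E(K, 0x7) = 0x9; 0x2 ⊕ 0x9 = 0xB.

P1 = 0x7, P2 = 0x5, P3 = 0xB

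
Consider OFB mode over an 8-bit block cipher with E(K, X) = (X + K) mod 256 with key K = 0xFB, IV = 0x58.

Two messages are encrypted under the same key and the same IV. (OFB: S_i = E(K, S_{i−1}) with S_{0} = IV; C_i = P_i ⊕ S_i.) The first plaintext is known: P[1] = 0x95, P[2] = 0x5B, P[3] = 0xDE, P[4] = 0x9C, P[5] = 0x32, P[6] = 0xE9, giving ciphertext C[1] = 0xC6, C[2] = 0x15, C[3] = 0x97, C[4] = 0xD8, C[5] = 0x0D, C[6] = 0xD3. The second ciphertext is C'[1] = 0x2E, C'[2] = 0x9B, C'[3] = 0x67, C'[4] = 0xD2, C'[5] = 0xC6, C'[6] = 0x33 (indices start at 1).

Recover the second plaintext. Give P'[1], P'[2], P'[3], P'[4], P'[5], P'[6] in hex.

P'[1] = 0x7D, P'[2] = 0xD5, P'[3] = 0x2E, P'[4] = 0x96, P'[5] = 0xF9, P'[6] = 0x09

In OFB with a reused IV, both messages share the same keystream S_i, so C_i ⊕ C'_i = P_i ⊕ P'_i and thus P'_i = P_i ⊕ C_i ⊕ C'_i.
P'[1]: 0x95 ⊕ 0xC6 ⊕ 0x2E = 0x7D.
P'[2]: 0x5B ⊕ 0x15 ⊕ 0x9B = 0xD5.
P'[3]: 0xDE ⊕ 0x97 ⊕ 0x67 = 0x2E.
P'[4]: 0x9C ⊕ 0xD8 ⊕ 0xD2 = 0x96.
P'[5]: 0x32 ⊕ 0x0D ⊕ 0xC6 = 0xF9.
P'[6]: 0xE9 ⊕ 0xD3 ⊕ 0x33 = 0x09.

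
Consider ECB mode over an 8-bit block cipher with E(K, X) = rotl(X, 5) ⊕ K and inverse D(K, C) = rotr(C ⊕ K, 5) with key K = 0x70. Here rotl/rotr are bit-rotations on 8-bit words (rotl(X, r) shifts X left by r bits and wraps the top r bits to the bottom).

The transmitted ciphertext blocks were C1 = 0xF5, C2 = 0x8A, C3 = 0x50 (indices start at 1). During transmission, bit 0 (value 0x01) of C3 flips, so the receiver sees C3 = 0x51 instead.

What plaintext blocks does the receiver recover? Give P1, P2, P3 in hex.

P1 = 0x2C, P2 = 0xD7, P3 = 0x09

ECB decryption: P_i = D(K, C_i).
Only C3 changed, to 0x51. In ECB, a change in C_i affects only P_i. Decrypting the received ciphertext:
P1: D(K, 0xF5) = 0x2C.
P2: D(K, 0x8A) = 0xD7.
P3: D(K, 0x51) = 0x09.
Blocks that differ from the original plaintext: P3.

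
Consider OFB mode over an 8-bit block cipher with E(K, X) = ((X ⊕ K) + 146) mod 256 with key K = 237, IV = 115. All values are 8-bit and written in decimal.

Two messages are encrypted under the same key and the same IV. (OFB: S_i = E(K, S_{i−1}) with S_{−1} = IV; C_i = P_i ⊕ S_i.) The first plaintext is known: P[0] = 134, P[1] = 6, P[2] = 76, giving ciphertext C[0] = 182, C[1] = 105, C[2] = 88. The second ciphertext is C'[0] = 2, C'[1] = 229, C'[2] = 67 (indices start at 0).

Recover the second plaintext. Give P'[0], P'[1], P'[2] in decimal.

In OFB with a reused IV, both messages share the same keystream S_i, so C_i ⊕ C'_i = P_i ⊕ P'_i and thus P'_i = P_i ⊕ C_i ⊕ C'_i.
P'[0]: 134 ⊕ 182 ⊕ 2 = 50.
P'[1]: 6 ⊕ 105 ⊕ 229 = 138.
P'[2]: 76 ⊕ 88 ⊕ 67 = 87.

P'[0] = 50, P'[1] = 138, P'[2] = 87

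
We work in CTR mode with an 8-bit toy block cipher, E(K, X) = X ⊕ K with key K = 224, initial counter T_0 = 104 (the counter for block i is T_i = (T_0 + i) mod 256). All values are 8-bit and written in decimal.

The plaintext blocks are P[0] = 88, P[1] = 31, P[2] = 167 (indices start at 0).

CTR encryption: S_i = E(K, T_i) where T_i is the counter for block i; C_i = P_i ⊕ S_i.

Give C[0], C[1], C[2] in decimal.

C[0]: T = 104, S = E(K, T) = 136; 88 ⊕ 136 = 208.
C[1]: T = 105, S = E(K, T) = 137; 31 ⊕ 137 = 150.
C[2]: T = 106, S = E(K, T) = 138; 167 ⊕ 138 = 45.

C[0] = 208, C[1] = 150, C[2] = 45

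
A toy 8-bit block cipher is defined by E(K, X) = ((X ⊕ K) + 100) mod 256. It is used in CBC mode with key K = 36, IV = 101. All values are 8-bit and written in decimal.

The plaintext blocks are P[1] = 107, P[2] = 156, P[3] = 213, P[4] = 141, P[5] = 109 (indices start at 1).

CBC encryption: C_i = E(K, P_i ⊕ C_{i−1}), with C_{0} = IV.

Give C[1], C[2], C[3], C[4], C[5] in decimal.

C[1]: P[1] ⊕ 101 = 14; E(K, 14) = 142.
C[2]: P[2] ⊕ 142 = 18; E(K, 18) = 154.
C[3]: P[3] ⊕ 154 = 79; E(K, 79) = 207.
C[4]: P[4] ⊕ 207 = 66; E(K, 66) = 202.
C[5]: P[5] ⊕ 202 = 167; E(K, 167) = 231.

C[1] = 142, C[2] = 154, C[3] = 207, C[4] = 202, C[5] = 231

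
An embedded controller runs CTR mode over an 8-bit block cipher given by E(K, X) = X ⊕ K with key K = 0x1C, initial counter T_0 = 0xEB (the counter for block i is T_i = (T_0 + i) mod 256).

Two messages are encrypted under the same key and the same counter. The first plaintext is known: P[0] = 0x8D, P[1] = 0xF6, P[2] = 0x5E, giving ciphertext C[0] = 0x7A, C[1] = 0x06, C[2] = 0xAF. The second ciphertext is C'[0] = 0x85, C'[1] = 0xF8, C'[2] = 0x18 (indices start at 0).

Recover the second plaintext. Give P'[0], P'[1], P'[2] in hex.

In CTR with a reused counter, both messages share the same keystream S_i, so C_i ⊕ C'_i = P_i ⊕ P'_i and thus P'_i = P_i ⊕ C_i ⊕ C'_i.
P'[0]: 0x8D ⊕ 0x7A ⊕ 0x85 = 0x72.
P'[1]: 0xF6 ⊕ 0x06 ⊕ 0xF8 = 0x08.
P'[2]: 0x5E ⊕ 0xAF ⊕ 0x18 = 0xE9.

P'[0] = 0x72, P'[1] = 0x08, P'[2] = 0xE9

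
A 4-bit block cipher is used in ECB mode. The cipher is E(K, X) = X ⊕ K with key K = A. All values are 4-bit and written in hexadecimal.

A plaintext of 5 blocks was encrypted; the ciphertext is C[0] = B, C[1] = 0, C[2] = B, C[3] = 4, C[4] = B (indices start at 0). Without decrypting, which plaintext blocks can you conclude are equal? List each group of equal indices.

P[0] = P[2] = P[4]

ECB encrypts each block independently with the same key, so equal ciphertext blocks imply equal plaintext blocks.
C[0] = C[2] = C[4] = B, so P[0] = P[2] = P[4].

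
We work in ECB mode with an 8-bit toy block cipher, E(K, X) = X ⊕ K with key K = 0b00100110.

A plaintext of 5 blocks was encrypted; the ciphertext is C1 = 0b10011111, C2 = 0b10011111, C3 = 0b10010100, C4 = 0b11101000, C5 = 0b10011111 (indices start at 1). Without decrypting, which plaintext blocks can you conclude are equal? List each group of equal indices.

ECB encrypts each block independently with the same key, so equal ciphertext blocks imply equal plaintext blocks.
C1 = C2 = C5 = 0b10011111, so P1 = P2 = P5.

P1 = P2 = P5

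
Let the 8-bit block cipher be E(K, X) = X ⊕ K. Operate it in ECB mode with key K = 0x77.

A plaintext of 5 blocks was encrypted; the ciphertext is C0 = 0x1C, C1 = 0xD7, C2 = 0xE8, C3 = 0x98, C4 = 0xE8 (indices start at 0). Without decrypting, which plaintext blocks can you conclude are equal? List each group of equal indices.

ECB encrypts each block independently with the same key, so equal ciphertext blocks imply equal plaintext blocks.
C2 = C4 = 0xE8, so P2 = P4.

P2 = P4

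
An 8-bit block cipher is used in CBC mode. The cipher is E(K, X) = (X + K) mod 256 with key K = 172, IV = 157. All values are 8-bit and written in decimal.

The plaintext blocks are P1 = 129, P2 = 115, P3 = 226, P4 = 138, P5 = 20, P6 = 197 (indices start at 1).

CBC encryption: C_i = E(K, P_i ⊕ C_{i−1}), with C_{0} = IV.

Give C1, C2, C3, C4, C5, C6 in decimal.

C1 = 200, C2 = 103, C3 = 49, C4 = 103, C5 = 31, C6 = 134

C1: P1 ⊕ 157 = 28; E(K, 28) = 200.
C2: P2 ⊕ 200 = 187; E(K, 187) = 103.
C3: P3 ⊕ 103 = 133; E(K, 133) = 49.
C4: P4 ⊕ 49 = 187; E(K, 187) = 103.
C5: P5 ⊕ 103 = 115; E(K, 115) = 31.
C6: P6 ⊕ 31 = 218; E(K, 218) = 134.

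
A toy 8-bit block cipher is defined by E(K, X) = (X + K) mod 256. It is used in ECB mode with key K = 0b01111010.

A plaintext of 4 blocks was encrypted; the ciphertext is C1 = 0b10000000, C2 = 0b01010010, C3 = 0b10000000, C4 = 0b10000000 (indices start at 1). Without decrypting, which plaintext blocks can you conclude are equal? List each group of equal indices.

ECB encrypts each block independently with the same key, so equal ciphertext blocks imply equal plaintext blocks.
C1 = C3 = C4 = 0b10000000, so P1 = P3 = P4.

P1 = P3 = P4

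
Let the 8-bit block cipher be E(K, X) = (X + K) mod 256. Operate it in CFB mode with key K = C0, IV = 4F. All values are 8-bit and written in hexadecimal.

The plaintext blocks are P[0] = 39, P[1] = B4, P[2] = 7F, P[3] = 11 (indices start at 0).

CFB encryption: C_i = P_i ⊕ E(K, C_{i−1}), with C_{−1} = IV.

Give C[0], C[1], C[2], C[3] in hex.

C[0]: E(K, 4F) = 0F; 39 ⊕ 0F = 36.
C[1]: E(K, 36) = F6; B4 ⊕ F6 = 42.
C[2]: E(K, 42) = 02; 7F ⊕ 02 = 7D.
C[3]: E(K, 7D) = 3D; 11 ⊕ 3D = 2C.

C[0] = 36, C[1] = 42, C[2] = 7D, C[3] = 2C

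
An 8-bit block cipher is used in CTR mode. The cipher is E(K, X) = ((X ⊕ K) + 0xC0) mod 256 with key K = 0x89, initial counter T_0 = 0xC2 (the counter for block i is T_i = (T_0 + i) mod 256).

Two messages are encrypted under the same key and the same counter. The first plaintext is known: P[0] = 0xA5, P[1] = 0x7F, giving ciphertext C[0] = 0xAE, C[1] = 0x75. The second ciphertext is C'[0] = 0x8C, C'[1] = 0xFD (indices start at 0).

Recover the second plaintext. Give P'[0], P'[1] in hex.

P'[0] = 0x87, P'[1] = 0xF7

In CTR with a reused counter, both messages share the same keystream S_i, so C_i ⊕ C'_i = P_i ⊕ P'_i and thus P'_i = P_i ⊕ C_i ⊕ C'_i.
P'[0]: 0xA5 ⊕ 0xAE ⊕ 0x8C = 0x87.
P'[1]: 0x7F ⊕ 0x75 ⊕ 0xFD = 0xF7.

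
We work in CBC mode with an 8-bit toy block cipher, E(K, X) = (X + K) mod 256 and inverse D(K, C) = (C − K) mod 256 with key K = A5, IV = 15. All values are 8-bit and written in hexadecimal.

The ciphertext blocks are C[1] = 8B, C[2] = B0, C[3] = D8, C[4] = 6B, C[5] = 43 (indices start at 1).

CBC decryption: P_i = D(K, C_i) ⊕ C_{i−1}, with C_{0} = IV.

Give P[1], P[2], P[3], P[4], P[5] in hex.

P[1]: D(K, 8B) = E6; E6 ⊕ 15 = F3.
P[2]: D(K, B0) = 0B; 0B ⊕ 8B = 80.
P[3]: D(K, D8) = 33; 33 ⊕ B0 = 83.
P[4]: D(K, 6B) = C6; C6 ⊕ D8 = 1E.
P[5]: D(K, 43) = 9E; 9E ⊕ 6B = F5.

P[1] = F3, P[2] = 80, P[3] = 83, P[4] = 1E, P[5] = F5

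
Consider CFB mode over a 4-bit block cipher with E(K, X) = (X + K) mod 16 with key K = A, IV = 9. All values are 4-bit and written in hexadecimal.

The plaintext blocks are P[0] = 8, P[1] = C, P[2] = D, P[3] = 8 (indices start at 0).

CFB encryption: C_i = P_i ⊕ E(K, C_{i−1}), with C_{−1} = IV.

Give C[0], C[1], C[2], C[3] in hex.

C[0]: E(K, 9) = 3; 8 ⊕ 3 = B.
C[1]: E(K, B) = 5; C ⊕ 5 = 9.
C[2]: E(K, 9) = 3; D ⊕ 3 = E.
C[3]: E(K, E) = 8; 8 ⊕ 8 = 0.

C[0] = B, C[1] = 9, C[2] = E, C[3] = 0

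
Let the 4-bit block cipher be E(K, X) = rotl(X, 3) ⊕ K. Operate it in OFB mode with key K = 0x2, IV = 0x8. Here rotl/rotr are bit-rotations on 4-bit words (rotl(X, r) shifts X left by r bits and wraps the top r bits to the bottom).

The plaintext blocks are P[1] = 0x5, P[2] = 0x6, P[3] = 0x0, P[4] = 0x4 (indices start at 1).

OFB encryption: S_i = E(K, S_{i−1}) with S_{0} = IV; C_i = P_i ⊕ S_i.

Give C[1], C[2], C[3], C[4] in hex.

C[1] = 0x3, C[2] = 0x7, C[3] = 0xA, C[4] = 0x3

C[1]: S = E(K, 0x8) = 0x6; 0x5 ⊕ 0x6 = 0x3.
C[2]: S = E(K, 0x6) = 0x1; 0x6 ⊕ 0x1 = 0x7.
C[3]: S = E(K, 0x1) = 0xA; 0x0 ⊕ 0xA = 0xA.
C[4]: S = E(K, 0xA) = 0x7; 0x4 ⊕ 0x7 = 0x3.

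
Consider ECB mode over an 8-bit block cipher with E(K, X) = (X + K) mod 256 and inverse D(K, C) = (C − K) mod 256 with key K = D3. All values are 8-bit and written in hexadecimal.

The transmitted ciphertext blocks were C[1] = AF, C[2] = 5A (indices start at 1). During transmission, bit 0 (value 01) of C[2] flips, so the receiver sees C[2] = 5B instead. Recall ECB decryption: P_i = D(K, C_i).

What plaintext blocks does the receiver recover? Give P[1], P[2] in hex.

P[1] = DC, P[2] = 88

Only C[2] changed, to 5B. In ECB, a change in C_i affects only P_i. Decrypting the received ciphertext:
P[1]: D(K, AF) = DC.
P[2]: D(K, 5B) = 88.
Blocks that differ from the original plaintext: P[2].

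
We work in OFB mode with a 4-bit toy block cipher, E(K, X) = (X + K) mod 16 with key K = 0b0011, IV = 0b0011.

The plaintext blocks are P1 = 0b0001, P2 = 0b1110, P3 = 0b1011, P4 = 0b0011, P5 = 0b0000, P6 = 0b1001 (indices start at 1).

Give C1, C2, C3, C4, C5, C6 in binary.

C1 = 0b0111, C2 = 0b0111, C3 = 0b0111, C4 = 0b1100, C5 = 0b0010, C6 = 0b1100

OFB encryption: S_i = E(K, S_{i−1}) with S_{0} = IV; C_i = P_i ⊕ S_i.
C1: S = E(K, 0b0011) = 0b0110; 0b0001 ⊕ 0b0110 = 0b0111.
C2: S = E(K, 0b0110) = 0b1001; 0b1110 ⊕ 0b1001 = 0b0111.
C3: S = E(K, 0b1001) = 0b1100; 0b1011 ⊕ 0b1100 = 0b0111.
C4: S = E(K, 0b1100) = 0b1111; 0b0011 ⊕ 0b1111 = 0b1100.
C5: S = E(K, 0b1111) = 0b0010; 0b0000 ⊕ 0b0010 = 0b0010.
C6: S = E(K, 0b0010) = 0b0101; 0b1001 ⊕ 0b0101 = 0b1100.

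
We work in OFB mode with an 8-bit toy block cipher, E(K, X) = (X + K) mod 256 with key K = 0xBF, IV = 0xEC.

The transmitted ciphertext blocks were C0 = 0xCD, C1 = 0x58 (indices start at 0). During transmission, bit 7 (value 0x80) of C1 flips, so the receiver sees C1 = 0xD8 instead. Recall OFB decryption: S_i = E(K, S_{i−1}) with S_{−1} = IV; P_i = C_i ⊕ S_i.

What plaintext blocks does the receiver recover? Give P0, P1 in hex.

P0 = 0x66, P1 = 0xB2

Only C1 changed, to 0xD8. In OFB, a change in C_i flips the same bit in P_i only; the keystream is unaffected. Decrypting the received ciphertext:
P0: S = E(K, 0xEC) = 0xAB; 0xCD ⊕ 0xAB = 0x66.
P1: S = E(K, 0xAB) = 0x6A; 0xD8 ⊕ 0x6A = 0xB2.
Blocks that differ from the original plaintext: P1.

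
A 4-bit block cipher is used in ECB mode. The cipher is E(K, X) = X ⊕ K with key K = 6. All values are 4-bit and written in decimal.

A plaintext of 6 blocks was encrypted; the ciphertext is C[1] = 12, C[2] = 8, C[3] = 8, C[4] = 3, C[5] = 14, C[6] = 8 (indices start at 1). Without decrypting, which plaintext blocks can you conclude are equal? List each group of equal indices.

ECB encrypts each block independently with the same key, so equal ciphertext blocks imply equal plaintext blocks.
C[2] = C[3] = C[6] = 8, so P[2] = P[3] = P[6].

P[2] = P[3] = P[6]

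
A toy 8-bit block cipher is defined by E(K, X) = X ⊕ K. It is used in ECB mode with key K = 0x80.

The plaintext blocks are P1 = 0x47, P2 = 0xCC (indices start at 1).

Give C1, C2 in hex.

ECB encryption: C_i = E(K, P_i).
C1: E(K, 0x47) = 0xC7.
C2: E(K, 0xCC) = 0x4C.

C1 = 0xC7, C2 = 0x4C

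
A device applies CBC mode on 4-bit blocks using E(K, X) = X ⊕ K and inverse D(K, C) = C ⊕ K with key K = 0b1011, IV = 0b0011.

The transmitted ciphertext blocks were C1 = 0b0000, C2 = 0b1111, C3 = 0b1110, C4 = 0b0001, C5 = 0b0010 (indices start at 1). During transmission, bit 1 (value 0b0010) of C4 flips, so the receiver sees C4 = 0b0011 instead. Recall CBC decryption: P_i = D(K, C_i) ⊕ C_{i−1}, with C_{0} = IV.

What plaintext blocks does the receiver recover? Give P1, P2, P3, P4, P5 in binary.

Only C4 changed, to 0b0011. In CBC, a change in C_i garbles P_i and flips the same bit in P_{i+1}. Decrypting the received ciphertext:
P1: D(K, 0b0000) = 0b1011; 0b1011 ⊕ 0b0011 = 0b1000.
P2: D(K, 0b1111) = 0b0100; 0b0100 ⊕ 0b0000 = 0b0100.
P3: D(K, 0b1110) = 0b0101; 0b0101 ⊕ 0b1111 = 0b1010.
P4: D(K, 0b0011) = 0b1000; 0b1000 ⊕ 0b1110 = 0b0110.
P5: D(K, 0b0010) = 0b1001; 0b1001 ⊕ 0b0011 = 0b1010.
Blocks that differ from the original plaintext: P4, P5.

P1 = 0b1000, P2 = 0b0100, P3 = 0b1010, P4 = 0b0110, P5 = 0b1010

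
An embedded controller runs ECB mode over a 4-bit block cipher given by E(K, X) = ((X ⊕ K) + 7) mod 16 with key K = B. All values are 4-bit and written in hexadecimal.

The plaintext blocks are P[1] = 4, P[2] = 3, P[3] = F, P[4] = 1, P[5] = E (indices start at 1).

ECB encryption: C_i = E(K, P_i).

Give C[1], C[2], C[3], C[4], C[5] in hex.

C[1] = 6, C[2] = F, C[3] = B, C[4] = 1, C[5] = C

C[1]: E(K, 4) = 6.
C[2]: E(K, 3) = F.
C[3]: E(K, F) = B.
C[4]: E(K, 1) = 1.
C[5]: E(K, E) = C.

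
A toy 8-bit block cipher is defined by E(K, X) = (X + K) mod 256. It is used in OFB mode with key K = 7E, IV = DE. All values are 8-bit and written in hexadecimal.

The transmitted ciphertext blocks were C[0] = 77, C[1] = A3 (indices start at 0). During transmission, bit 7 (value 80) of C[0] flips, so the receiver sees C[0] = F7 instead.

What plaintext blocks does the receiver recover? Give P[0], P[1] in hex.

OFB decryption: S_i = E(K, S_{i−1}) with S_{−1} = IV; P_i = C_i ⊕ S_i.
Only C[0] changed, to F7. In OFB, a change in C_i flips the same bit in P_i only; the keystream is unaffected. Decrypting the received ciphertext:
P[0]: S = E(K, DE) = 5C; F7 ⊕ 5C = AB.
P[1]: S = E(K, 5C) = DA; A3 ⊕ DA = 79.
Blocks that differ from the original plaintext: P[0].

P[0] = AB, P[1] = 79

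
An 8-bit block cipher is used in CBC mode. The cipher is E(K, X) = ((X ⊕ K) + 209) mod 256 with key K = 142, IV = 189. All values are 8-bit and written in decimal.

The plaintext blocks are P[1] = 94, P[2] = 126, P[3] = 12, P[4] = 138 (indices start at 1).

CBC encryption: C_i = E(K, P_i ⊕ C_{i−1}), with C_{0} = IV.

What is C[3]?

C[1]: P[1] ⊕ 189 = 227; E(K, 227) = 62.
C[2]: P[2] ⊕ 62 = 64; E(K, 64) = 159.
C[3]: P[3] ⊕ 159 = 147; E(K, 147) = 238.

C[3] = 238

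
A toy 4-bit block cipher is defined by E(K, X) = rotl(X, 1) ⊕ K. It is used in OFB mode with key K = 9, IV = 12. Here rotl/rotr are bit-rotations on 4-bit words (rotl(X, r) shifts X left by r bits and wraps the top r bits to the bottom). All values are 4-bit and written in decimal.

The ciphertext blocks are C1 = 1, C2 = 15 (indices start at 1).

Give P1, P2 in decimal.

P1 = 1, P2 = 6

OFB decryption: S_i = E(K, S_{i−1}) with S_{0} = IV; P_i = C_i ⊕ S_i.
P1: S = E(K, 12) = 0; 1 ⊕ 0 = 1.
P2: S = E(K, 0) = 9; 15 ⊕ 9 = 6.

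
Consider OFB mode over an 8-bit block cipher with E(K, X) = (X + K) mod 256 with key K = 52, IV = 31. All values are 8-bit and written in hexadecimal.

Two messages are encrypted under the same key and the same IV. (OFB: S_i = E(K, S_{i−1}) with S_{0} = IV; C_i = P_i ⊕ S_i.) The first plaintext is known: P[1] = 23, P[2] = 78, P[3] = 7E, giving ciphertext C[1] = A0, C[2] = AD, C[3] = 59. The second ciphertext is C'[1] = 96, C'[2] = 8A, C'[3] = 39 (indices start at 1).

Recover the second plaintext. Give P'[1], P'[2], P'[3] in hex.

In OFB with a reused IV, both messages share the same keystream S_i, so C_i ⊕ C'_i = P_i ⊕ P'_i and thus P'_i = P_i ⊕ C_i ⊕ C'_i.
P'[1]: 23 ⊕ A0 ⊕ 96 = 15.
P'[2]: 78 ⊕ AD ⊕ 8A = 5F.
P'[3]: 7E ⊕ 59 ⊕ 39 = 1E.

P'[1] = 15, P'[2] = 5F, P'[3] = 1E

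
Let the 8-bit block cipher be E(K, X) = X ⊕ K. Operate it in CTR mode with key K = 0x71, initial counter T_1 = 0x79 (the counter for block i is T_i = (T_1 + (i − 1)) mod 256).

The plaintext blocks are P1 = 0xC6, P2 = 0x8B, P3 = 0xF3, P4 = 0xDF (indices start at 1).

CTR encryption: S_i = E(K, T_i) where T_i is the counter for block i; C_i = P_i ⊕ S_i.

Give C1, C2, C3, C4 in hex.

C1: T = 0x79, S = E(K, T) = 0x08; 0xC6 ⊕ 0x08 = 0xCE.
C2: T = 0x7A, S = E(K, T) = 0x0B; 0x8B ⊕ 0x0B = 0x80.
C3: T = 0x7B, S = E(K, T) = 0x0A; 0xF3 ⊕ 0x0A = 0xF9.
C4: T = 0x7C, S = E(K, T) = 0x0D; 0xDF ⊕ 0x0D = 0xD2.

C1 = 0xCE, C2 = 0x80, C3 = 0xF9, C4 = 0xD2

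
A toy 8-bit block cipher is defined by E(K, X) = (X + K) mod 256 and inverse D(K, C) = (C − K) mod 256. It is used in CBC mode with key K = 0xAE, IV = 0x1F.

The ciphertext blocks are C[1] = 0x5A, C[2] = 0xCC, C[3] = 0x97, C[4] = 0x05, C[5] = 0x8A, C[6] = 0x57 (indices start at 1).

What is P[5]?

P[5] = 0xD9

CBC decryption: P_i = D(K, C_i) ⊕ C_{i−1}, with C_{0} = IV.
P[5]: D(K, 0x8A) = 0xDC; 0xDC ⊕ 0x05 = 0xD9.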